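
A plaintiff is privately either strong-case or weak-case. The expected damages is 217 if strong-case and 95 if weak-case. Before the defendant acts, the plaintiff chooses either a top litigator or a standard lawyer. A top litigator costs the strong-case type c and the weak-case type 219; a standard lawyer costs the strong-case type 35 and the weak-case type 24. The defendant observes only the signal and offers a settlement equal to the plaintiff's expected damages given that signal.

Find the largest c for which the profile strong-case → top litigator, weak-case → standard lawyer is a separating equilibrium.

157

Under separation: top litigator → strong-case (pays 217); standard lawyer → weak-case (pays 95).
Weak-case: 95 − 24 = 71 ≥ 217 − 219 = -2. Holds regardless of c. ✓
Strong-case: 217 − c ≥ 95 − 35, so c ≤ 217 − 60 = 157.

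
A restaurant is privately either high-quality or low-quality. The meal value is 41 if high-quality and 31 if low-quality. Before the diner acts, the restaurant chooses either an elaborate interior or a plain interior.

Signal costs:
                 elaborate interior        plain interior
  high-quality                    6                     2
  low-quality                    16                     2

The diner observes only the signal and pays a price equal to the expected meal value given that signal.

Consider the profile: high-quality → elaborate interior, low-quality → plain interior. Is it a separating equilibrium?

If types separate, elaborate interior earns payment 41 and plain interior earns 31.
High-quality: elaborate interior gives 41 − 6 = 35; plain interior gives 31 − 2 = 29. No deviation. ✓
Low-quality: plain interior gives 31 − 2 = 29; elaborate interior gives 41 − 16 = 25. No deviation. ✓
Both incentive constraints hold.

Yes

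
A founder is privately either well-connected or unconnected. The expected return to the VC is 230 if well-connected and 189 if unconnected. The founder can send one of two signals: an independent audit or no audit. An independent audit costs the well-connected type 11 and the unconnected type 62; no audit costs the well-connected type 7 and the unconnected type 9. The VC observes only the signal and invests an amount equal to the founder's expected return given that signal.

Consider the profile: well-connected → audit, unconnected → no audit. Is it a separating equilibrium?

If types separate, audit earns payment 230 and no audit earns 189.
Well-connected: audit gives 230 − 11 = 219; no audit gives 189 − 7 = 182. No deviation. ✓
Unconnected: no audit gives 189 − 9 = 180; audit gives 230 − 62 = 168. No deviation. ✓
Neither type gains from mimicking the other.

Yes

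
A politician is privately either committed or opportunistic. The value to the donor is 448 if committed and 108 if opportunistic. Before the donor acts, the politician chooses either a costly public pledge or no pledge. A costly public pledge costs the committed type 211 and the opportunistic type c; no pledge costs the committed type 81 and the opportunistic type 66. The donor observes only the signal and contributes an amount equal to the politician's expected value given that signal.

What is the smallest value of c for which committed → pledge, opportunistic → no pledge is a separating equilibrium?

Under separation: pledge → committed (pays 448); no pledge → opportunistic (pays 108).
Committed: 448 − 211 = 237 ≥ 108 − 81 = 27. Holds regardless of c. ✓
Opportunistic: 108 − 66 ≥ 448 − c, so c ≥ 448 − 42 = 406.

406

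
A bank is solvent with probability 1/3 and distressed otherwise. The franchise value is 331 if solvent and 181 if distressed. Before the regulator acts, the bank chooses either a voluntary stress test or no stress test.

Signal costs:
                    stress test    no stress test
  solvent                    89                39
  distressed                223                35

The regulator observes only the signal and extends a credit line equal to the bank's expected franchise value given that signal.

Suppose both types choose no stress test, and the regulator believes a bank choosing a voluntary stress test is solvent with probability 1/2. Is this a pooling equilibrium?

At the pooled signal (no stress test) the regulator holds the prior 1/3 and pays 1/3·331 + 2/3·181 = 231. Off-path (stress test) belief 1/2 gives 1/2·331 + 1/2·181 = 256.
Solvent: no stress test gives 231 − 39 = 192; stress test gives 256 − 89 = 167. Stays. ✓
Distressed: no stress test gives 231 − 35 = 196; stress test gives 256 − 223 = 33. Stays. ✓

Yes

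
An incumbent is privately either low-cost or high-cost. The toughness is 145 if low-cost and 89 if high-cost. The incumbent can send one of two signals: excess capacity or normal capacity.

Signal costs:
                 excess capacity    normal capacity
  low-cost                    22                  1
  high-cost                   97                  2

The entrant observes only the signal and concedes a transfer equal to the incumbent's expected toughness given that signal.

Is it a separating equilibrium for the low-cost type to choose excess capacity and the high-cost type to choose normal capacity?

Under separation the entrant infers type exactly: excess capacity → low-cost (pays 145), normal capacity → high-cost (pays 89).
Low-cost: excess capacity gives 145 − 22 = 123; normal capacity gives 89 − 1 = 88. No deviation. ✓
High-cost: normal capacity gives 89 − 2 = 87; excess capacity gives 145 − 97 = 48. No deviation. ✓
Both incentive constraints hold.

Yes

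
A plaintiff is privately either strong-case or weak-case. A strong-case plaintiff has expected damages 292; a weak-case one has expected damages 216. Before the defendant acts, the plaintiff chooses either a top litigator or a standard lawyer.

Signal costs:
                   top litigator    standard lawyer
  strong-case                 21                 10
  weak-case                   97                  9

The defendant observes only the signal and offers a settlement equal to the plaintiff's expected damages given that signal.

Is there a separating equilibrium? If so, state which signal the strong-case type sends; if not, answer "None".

top litigator

Try strong-case → top litigator, weak-case → standard lawyer:
  Under separation the defendant infers type exactly: top litigator → strong-case (pays 292), standard lawyer → weak-case (pays 216).
  Strong-case: top litigator gives 292 − 21 = 271; standard lawyer gives 216 − 10 = 206. No deviation. ✓
  Weak-case: standard lawyer gives 216 − 9 = 207; top litigator gives 292 − 97 = 195. No deviation. ✓
Both hold — the strong-case type sends top litigator.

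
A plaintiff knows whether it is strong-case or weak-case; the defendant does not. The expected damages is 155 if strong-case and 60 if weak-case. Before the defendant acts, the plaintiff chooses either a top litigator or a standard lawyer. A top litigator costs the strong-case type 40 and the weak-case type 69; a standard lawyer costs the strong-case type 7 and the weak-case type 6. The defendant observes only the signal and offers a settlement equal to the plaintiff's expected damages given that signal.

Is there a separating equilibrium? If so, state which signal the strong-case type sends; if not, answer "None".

None

Try strong-case → top litigator, weak-case → standard lawyer:
  If types separate, top litigator earns payment 155 and standard lawyer earns 60.
  Strong-case: top litigator gives 155 − 40 = 115; standard lawyer gives 60 − 7 = 53. No deviation. ✓
  Weak-case: standard lawyer gives 60 − 6 = 54; top litigator gives 155 − 69 = 86. Would deviate. ✗
Try strong-case → standard lawyer, weak-case → top litigator:
  If types separate, standard lawyer earns payment 155 and top litigator earns 60.
  Strong-case: standard lawyer gives 155 − 7 = 148; top litigator gives 60 − 40 = 20. No deviation. ✓
  Weak-case: top litigator gives 60 − 69 = -9; standard lawyer gives 155 − 6 = 149. Would deviate. ✗
Neither assignment is incentive-compatible.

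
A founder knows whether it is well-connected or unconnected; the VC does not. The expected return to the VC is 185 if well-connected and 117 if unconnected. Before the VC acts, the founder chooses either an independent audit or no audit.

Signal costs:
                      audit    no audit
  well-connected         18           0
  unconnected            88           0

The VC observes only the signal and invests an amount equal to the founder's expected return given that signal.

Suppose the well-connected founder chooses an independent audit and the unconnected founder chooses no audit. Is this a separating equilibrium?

Yes

If types separate, audit earns payment 185 and no audit earns 117.
Well-connected: audit gives 185 − 18 = 167; no audit gives 117 − 0 = 117. No deviation. ✓
Unconnected: no audit gives 117 − 0 = 117; audit gives 185 − 88 = 97. No deviation. ✓
Both incentive constraints hold.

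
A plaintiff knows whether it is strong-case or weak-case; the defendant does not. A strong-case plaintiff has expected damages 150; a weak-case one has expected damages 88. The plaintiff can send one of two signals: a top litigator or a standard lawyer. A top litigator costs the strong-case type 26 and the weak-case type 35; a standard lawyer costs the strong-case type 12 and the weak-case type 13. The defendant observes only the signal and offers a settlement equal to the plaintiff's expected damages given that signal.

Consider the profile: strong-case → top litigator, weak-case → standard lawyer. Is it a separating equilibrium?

Under separation the defendant infers type exactly: top litigator → strong-case (pays 150), standard lawyer → weak-case (pays 88).
Strong-case: top litigator gives 150 − 26 = 124; standard lawyer gives 88 − 12 = 76. No deviation. ✓
Weak-case: standard lawyer gives 88 − 13 = 75; top litigator gives 150 − 35 = 115. Would deviate. ✗

No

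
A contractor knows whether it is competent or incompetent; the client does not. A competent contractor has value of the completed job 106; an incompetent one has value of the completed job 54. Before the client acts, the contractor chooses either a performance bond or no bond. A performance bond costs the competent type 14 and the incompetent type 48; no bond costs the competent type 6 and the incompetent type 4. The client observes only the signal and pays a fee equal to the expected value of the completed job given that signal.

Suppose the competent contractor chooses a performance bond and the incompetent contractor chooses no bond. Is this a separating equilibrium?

No

If types separate, bond earns payment 106 and no bond earns 54.
Competent: bond gives 106 − 14 = 92; no bond gives 54 − 6 = 48. No deviation. ✓
Incompetent: no bond gives 54 − 4 = 50; bond gives 106 − 48 = 58. Would deviate. ✗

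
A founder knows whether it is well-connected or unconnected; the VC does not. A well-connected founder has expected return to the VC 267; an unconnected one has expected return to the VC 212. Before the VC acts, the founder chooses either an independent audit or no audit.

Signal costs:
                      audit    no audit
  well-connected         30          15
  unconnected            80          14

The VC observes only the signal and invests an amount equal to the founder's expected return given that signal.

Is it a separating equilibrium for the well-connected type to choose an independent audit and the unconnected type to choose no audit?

If types separate, audit earns payment 267 and no audit earns 212.
Well-connected: audit gives 267 − 30 = 237; no audit gives 212 − 15 = 197. No deviation. ✓
Unconnected: no audit gives 212 − 14 = 198; audit gives 267 − 80 = 187. No deviation. ✓
Neither type gains from mimicking the other.

Yes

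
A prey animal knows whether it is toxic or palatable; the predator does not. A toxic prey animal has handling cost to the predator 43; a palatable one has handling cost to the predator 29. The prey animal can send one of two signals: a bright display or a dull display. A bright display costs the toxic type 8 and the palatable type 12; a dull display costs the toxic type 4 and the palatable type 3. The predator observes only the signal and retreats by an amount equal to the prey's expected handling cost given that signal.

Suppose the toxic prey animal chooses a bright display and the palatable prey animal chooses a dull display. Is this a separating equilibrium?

Under separation the predator infers type exactly: bright display → toxic (pays 43), dull display → palatable (pays 29).
Toxic: bright display gives 43 − 8 = 35; dull display gives 29 − 4 = 25. No deviation. ✓
Palatable: dull display gives 29 − 3 = 26; bright display gives 43 − 12 = 31. Would deviate. ✗

No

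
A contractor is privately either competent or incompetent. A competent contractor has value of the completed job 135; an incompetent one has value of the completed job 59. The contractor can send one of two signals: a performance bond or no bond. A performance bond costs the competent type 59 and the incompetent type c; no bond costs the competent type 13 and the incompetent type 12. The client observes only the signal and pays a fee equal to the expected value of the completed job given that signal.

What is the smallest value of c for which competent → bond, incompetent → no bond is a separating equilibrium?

Under separation: bond → competent (pays 135); no bond → incompetent (pays 59).
Competent: 135 − 59 = 76 ≥ 59 − 13 = 46. Holds regardless of c. ✓
Incompetent: 59 − 12 ≥ 135 − c, so c ≥ 135 − 47 = 88.

88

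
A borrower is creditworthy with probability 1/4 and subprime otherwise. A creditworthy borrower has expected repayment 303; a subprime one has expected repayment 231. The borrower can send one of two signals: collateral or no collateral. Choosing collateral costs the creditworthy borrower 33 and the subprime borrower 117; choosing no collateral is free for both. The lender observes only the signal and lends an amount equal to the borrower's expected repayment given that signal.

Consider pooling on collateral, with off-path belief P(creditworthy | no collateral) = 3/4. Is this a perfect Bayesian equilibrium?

On the equilibrium path (collateral) the lender holds the prior 1/4 and pays 1/4·303 + 3/4·231 = 249. Off-path (no collateral) belief 3/4 gives 3/4·303 + 1/4·231 = 285.
Creditworthy: collateral gives 249 − 33 = 216; no collateral gives 285 − 0 = 285. Deviates. ✗
Subprime: collateral gives 249 − 117 = 132; no collateral gives 285 − 0 = 285. Deviates. ✗

No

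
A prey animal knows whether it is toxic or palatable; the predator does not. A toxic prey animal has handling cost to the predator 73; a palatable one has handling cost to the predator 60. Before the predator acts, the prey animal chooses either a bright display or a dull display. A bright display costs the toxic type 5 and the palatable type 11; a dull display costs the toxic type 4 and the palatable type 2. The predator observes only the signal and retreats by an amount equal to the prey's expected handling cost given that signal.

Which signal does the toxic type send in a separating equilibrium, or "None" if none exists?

Try toxic → bright display, palatable → dull display:
  If types separate, bright display earns payment 73 and dull display earns 60.
  Toxic: bright display gives 73 − 5 = 68; dull display gives 60 − 4 = 56. No deviation. ✓
  Palatable: dull display gives 60 − 2 = 58; bright display gives 73 − 11 = 62. Would deviate. ✗
Try toxic → dull display, palatable → bright display:
  If types separate, dull display earns payment 73 and bright display earns 60.
  Toxic: dull display gives 73 − 4 = 69; bright display gives 60 − 5 = 55. No deviation. ✓
  Palatable: bright display gives 60 − 11 = 49; dull display gives 73 − 2 = 71. Would deviate. ✗
Neither assignment is incentive-compatible.

None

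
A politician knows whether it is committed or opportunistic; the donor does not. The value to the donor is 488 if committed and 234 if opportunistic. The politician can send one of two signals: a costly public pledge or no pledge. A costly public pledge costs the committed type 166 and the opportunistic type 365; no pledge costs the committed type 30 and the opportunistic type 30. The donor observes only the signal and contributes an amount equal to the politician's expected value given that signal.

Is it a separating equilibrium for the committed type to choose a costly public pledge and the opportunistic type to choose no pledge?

Under separation the donor infers type exactly: pledge → committed (pays 488), no pledge → opportunistic (pays 234).
Committed: pledge gives 488 − 166 = 322; no pledge gives 234 − 30 = 204. No deviation. ✓
Opportunistic: no pledge gives 234 − 30 = 204; pledge gives 488 − 365 = 123. No deviation. ✓
Neither type gains from mimicking the other.

Yes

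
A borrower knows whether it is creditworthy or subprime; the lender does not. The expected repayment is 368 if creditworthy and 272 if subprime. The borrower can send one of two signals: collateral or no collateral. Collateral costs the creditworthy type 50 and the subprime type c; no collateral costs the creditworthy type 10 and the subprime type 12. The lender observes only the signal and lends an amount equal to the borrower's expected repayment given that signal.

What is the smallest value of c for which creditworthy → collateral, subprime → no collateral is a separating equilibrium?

Under separation: collateral → creditworthy (pays 368); no collateral → subprime (pays 272).
Creditworthy: 368 − 50 = 318 ≥ 272 − 10 = 262. Holds regardless of c. ✓
Subprime: 272 − 12 ≥ 368 − c, so c ≥ 368 − 260 = 108.

108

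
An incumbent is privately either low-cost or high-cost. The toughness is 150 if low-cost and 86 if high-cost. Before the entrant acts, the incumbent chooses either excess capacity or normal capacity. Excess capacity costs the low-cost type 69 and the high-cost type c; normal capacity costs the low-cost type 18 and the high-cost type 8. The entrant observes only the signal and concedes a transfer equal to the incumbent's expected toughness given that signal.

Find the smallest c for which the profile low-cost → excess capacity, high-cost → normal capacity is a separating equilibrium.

Under separation: excess capacity → low-cost (pays 150); normal capacity → high-cost (pays 86).
Low-cost: 150 − 69 = 81 ≥ 86 − 18 = 68. Holds regardless of c. ✓
High-cost: 86 − 8 ≥ 150 − c, so c ≥ 150 − 78 = 72.

72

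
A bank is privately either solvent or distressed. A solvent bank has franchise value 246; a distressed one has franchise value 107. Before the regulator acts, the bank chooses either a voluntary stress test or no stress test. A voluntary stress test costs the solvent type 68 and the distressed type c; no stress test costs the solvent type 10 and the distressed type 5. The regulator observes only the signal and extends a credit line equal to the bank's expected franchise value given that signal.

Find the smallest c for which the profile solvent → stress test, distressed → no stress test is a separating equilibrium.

Under separation: stress test → solvent (pays 246); no stress test → distressed (pays 107).
Solvent: 246 − 68 = 178 ≥ 107 − 10 = 97. Holds regardless of c. ✓
Distressed: 107 − 5 ≥ 246 − c, so c ≥ 246 − 102 = 144.

144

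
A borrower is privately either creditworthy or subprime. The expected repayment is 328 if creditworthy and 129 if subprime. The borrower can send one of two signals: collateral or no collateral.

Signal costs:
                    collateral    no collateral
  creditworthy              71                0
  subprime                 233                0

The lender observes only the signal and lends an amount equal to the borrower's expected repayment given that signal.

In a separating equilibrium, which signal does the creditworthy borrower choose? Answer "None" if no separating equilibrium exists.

collateral

Try creditworthy → collateral, subprime → no collateral:
  Under separation the lender infers type exactly: collateral → creditworthy (pays 328), no collateral → subprime (pays 129).
  Creditworthy: collateral gives 328 − 71 = 257; no collateral gives 129 − 0 = 129. No deviation. ✓
  Subprime: no collateral gives 129 − 0 = 129; collateral gives 328 − 233 = 95. No deviation. ✓
Both hold — the creditworthy type sends collateral.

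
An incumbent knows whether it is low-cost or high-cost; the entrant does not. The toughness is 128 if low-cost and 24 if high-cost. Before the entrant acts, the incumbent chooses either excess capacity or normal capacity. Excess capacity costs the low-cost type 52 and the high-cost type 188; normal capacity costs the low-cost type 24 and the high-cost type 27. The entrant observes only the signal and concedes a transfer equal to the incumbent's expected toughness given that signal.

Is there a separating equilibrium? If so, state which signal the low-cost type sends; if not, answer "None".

Try low-cost → excess capacity, high-cost → normal capacity:
  If types separate, excess capacity earns payment 128 and normal capacity earns 24.
  Low-cost: excess capacity gives 128 − 52 = 76; normal capacity gives 24 − 24 = 0. No deviation. ✓
  High-cost: normal capacity gives 24 − 27 = -3; excess capacity gives 128 − 188 = -60. No deviation. ✓
Both hold — the low-cost type sends excess capacity.

excess capacity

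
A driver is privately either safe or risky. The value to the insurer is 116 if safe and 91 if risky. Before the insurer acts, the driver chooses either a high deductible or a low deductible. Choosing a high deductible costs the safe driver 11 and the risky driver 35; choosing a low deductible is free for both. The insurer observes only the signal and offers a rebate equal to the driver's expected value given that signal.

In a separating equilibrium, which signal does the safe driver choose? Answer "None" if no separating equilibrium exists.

Try safe → high deductible, risky → low deductible:
  If types separate, high deductible earns payment 116 and low deductible earns 91.
  Safe: high deductible gives 116 − 11 = 105; low deductible gives 91 − 0 = 91. No deviation. ✓
  Risky: low deductible gives 91 − 0 = 91; high deductible gives 116 − 35 = 81. No deviation. ✓
Both hold — the safe type sends high deductible.

high deductible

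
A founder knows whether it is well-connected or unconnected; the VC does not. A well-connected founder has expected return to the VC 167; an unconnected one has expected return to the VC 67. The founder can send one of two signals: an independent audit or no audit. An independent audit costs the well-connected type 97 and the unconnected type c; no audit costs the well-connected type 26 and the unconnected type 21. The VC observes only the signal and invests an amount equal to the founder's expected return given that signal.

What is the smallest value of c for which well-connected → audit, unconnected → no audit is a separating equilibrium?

Under separation: audit → well-connected (pays 167); no audit → unconnected (pays 67).
Well-connected: 167 − 97 = 70 ≥ 67 − 26 = 41. Holds regardless of c. ✓
Unconnected: 67 − 21 ≥ 167 − c, so c ≥ 167 − 46 = 121.

121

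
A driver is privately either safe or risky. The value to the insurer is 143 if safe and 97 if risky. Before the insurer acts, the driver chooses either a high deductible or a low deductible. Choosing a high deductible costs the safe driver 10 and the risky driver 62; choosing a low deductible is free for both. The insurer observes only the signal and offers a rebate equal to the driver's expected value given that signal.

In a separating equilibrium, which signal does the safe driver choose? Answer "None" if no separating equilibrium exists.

high deductible

Try safe → high deductible, risky → low deductible:
  If types separate, high deductible earns payment 143 and low deductible earns 97.
  Safe: high deductible gives 143 − 10 = 133; low deductible gives 97 − 0 = 97. No deviation. ✓
  Risky: low deductible gives 97 − 0 = 97; high deductible gives 143 − 62 = 81. No deviation. ✓
Both hold — the safe type sends high deductible.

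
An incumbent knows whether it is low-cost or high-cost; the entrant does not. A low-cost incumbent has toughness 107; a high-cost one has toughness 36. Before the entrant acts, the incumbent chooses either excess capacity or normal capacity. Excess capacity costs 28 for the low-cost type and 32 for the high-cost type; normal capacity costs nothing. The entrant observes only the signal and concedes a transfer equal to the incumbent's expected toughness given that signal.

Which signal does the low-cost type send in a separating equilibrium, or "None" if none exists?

Try low-cost → excess capacity, high-cost → normal capacity:
  If types separate, excess capacity earns payment 107 and normal capacity earns 36.
  Low-cost: excess capacity gives 107 − 28 = 79; normal capacity gives 36 − 0 = 36. No deviation. ✓
  High-cost: normal capacity gives 36 − 0 = 36; excess capacity gives 107 − 32 = 75. Would deviate. ✗
Try low-cost → normal capacity, high-cost → excess capacity:
  If types separate, normal capacity earns payment 107 and excess capacity earns 36.
  Low-cost: normal capacity gives 107 − 0 = 107; excess capacity gives 36 − 28 = 8. No deviation. ✓
  High-cost: excess capacity gives 36 − 32 = 4; normal capacity gives 107 − 0 = 107. Would deviate. ✗
Neither assignment is incentive-compatible.

None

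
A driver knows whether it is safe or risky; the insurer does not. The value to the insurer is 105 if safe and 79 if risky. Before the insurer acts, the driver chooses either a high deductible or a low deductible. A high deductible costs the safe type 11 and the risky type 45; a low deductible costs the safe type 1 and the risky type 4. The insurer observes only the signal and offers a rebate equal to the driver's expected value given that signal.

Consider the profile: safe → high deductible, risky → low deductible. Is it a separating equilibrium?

Yes

Under separation the insurer infers type exactly: high deductible → safe (pays 105), low deductible → risky (pays 79).
Safe: high deductible gives 105 − 11 = 94; low deductible gives 79 − 1 = 78. No deviation. ✓
Risky: low deductible gives 79 − 4 = 75; high deductible gives 105 − 45 = 60. No deviation. ✓
Both incentive constraints hold.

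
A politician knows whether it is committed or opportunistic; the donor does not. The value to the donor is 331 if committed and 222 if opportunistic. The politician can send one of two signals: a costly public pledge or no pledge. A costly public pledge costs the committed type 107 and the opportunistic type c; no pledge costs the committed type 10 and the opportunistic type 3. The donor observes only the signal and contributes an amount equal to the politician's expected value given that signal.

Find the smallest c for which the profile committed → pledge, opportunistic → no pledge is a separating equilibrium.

Under separation: pledge → committed (pays 331); no pledge → opportunistic (pays 222).
Committed: 331 − 107 = 224 ≥ 222 − 10 = 212. Holds regardless of c. ✓
Opportunistic: 222 − 3 ≥ 331 − c, so c ≥ 331 − 219 = 112.

112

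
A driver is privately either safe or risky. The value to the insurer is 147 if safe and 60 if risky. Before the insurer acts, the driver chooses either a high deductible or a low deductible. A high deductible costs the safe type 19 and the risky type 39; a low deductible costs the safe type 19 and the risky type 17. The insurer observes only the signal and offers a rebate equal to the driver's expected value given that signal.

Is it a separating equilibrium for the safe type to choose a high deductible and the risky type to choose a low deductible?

No

If types separate, high deductible earns payment 147 and low deductible earns 60.
Safe: high deductible gives 147 − 19 = 128; low deductible gives 60 − 19 = 41. No deviation. ✓
Risky: low deductible gives 60 − 17 = 43; high deductible gives 147 − 39 = 108. Would deviate. ✗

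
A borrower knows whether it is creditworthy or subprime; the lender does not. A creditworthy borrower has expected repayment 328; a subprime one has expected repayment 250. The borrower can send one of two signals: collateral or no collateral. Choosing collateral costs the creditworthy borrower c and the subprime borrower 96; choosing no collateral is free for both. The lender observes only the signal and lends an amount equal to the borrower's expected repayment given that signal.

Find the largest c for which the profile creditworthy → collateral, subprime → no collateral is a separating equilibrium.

Under separation: collateral → creditworthy (pays 328); no collateral → subprime (pays 250).
Subprime: 250 − 0 = 250 ≥ 328 − 96 = 232. Holds regardless of c. ✓
Creditworthy: 328 − c ≥ 250 − 0, so c ≤ 328 − 250 = 78.

78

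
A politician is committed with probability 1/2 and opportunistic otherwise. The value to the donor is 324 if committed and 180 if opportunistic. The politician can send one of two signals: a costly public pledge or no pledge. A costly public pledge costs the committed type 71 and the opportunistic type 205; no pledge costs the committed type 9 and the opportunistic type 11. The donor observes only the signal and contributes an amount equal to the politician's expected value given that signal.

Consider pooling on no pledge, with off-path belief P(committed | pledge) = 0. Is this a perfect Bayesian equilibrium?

At the pooled signal (no pledge) the donor holds the prior 1/2 and pays 1/2·324 + 1/2·180 = 252. Off-path (pledge) belief 0 gives 0·324 + 1·180 = 180.
Committed: no pledge gives 252 − 9 = 243; pledge gives 180 − 71 = 109. Stays. ✓
Opportunistic: no pledge gives 252 − 11 = 241; pledge gives 180 − 205 = -25. Stays. ✓

Yes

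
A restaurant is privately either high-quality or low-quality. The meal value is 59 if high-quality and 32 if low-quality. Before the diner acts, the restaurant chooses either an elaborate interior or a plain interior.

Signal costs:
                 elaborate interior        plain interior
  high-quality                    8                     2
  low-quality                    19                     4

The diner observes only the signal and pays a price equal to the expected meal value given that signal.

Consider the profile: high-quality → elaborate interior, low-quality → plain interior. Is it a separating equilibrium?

If types separate, elaborate interior earns payment 59 and plain interior earns 32.
High-quality: elaborate interior gives 59 − 8 = 51; plain interior gives 32 − 2 = 30. No deviation. ✓
Low-quality: plain interior gives 32 − 4 = 28; elaborate interior gives 59 − 19 = 40. Would deviate. ✗

No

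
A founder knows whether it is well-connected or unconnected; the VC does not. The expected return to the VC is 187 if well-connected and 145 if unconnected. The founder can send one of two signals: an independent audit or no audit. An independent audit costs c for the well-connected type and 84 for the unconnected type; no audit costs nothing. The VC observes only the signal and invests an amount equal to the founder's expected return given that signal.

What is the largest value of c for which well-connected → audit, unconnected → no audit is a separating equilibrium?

42

Under separation: audit → well-connected (pays 187); no audit → unconnected (pays 145).
Unconnected: 145 − 0 = 145 ≥ 187 − 84 = 103. Holds regardless of c. ✓
Well-connected: 187 − c ≥ 145 − 0, so c ≤ 187 − 145 = 42.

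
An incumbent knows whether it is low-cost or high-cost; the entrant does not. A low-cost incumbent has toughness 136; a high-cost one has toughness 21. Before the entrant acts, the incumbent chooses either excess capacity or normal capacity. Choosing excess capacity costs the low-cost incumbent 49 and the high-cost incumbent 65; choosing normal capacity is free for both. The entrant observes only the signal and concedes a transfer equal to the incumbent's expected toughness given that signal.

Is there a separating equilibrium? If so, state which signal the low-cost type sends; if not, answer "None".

Try low-cost → excess capacity, high-cost → normal capacity:
  Under separation the entrant infers type exactly: excess capacity → low-cost (pays 136), normal capacity → high-cost (pays 21).
  Low-cost: excess capacity gives 136 − 49 = 87; normal capacity gives 21 − 0 = 21. No deviation. ✓
  High-cost: normal capacity gives 21 − 0 = 21; excess capacity gives 136 − 65 = 71. Would deviate. ✗
Try low-cost → normal capacity, high-cost → excess capacity:
  Under separation the entrant infers type exactly: normal capacity → low-cost (pays 136), excess capacity → high-cost (pays 21).
  Low-cost: normal capacity gives 136 − 0 = 136; excess capacity gives 21 − 49 = -28. No deviation. ✓
  High-cost: excess capacity gives 21 − 65 = -44; normal capacity gives 136 − 0 = 136. Would deviate. ✗
Neither assignment is incentive-compatible.

None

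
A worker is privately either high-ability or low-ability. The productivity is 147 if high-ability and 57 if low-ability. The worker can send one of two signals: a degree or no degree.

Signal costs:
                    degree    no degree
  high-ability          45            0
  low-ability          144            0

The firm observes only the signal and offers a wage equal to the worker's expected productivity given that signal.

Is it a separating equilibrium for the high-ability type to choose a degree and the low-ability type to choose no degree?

Yes

If types separate, degree earns payment 147 and no degree earns 57.
High-ability: degree gives 147 − 45 = 102; no degree gives 57 − 0 = 57. No deviation. ✓
Low-ability: no degree gives 57 − 0 = 57; degree gives 147 − 144 = 3. No deviation. ✓
Both incentive constraints hold.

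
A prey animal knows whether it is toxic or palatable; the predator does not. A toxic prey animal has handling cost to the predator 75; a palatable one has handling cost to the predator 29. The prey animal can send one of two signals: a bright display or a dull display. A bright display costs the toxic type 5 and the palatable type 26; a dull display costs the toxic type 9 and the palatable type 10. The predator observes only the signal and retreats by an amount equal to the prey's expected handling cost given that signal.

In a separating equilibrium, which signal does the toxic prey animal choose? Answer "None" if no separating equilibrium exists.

Try toxic → bright display, palatable → dull display:
  If types separate, bright display earns payment 75 and dull display earns 29.
  Toxic: bright display gives 75 − 5 = 70; dull display gives 29 − 9 = 20. No deviation. ✓
  Palatable: dull display gives 29 − 10 = 19; bright display gives 75 − 26 = 49. Would deviate. ✗
Try toxic → dull display, palatable → bright display:
  If types separate, dull display earns payment 75 and bright display earns 29.
  Toxic: dull display gives 75 − 9 = 66; bright display gives 29 − 5 = 24. No deviation. ✓
  Palatable: bright display gives 29 − 26 = 3; dull display gives 75 − 10 = 65. Would deviate. ✗
Neither assignment is incentive-compatible.

None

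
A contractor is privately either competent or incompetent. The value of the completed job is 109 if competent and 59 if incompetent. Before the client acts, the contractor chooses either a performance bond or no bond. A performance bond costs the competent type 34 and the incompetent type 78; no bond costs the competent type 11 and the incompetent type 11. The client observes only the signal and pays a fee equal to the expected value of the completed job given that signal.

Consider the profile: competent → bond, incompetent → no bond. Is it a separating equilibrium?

If types separate, bond earns payment 109 and no bond earns 59.
Competent: bond gives 109 − 34 = 75; no bond gives 59 − 11 = 48. No deviation. ✓
Incompetent: no bond gives 59 − 11 = 48; bond gives 109 − 78 = 31. No deviation. ✓
Both incentive constraints hold.

Yes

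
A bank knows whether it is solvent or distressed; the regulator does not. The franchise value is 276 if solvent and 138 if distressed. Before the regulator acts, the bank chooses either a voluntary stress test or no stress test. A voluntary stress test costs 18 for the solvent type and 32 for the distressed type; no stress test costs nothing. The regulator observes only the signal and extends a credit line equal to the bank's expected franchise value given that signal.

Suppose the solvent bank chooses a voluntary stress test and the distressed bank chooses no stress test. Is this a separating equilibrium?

No

If types separate, stress test earns payment 276 and no stress test earns 138.
Solvent: stress test gives 276 − 18 = 258; no stress test gives 138 − 0 = 138. No deviation. ✓
Distressed: no stress test gives 138 − 0 = 138; stress test gives 276 − 32 = 244. Would deviate. ✗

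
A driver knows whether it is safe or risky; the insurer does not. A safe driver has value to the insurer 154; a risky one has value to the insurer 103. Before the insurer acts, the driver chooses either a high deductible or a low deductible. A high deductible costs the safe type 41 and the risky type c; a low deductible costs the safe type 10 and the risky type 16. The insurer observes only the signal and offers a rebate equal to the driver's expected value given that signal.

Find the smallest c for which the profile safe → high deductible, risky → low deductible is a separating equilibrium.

67

Under separation: high deductible → safe (pays 154); low deductible → risky (pays 103).
Safe: 154 − 41 = 113 ≥ 103 − 10 = 93. Holds regardless of c. ✓
Risky: 103 − 16 ≥ 154 − c, so c ≥ 154 − 87 = 67.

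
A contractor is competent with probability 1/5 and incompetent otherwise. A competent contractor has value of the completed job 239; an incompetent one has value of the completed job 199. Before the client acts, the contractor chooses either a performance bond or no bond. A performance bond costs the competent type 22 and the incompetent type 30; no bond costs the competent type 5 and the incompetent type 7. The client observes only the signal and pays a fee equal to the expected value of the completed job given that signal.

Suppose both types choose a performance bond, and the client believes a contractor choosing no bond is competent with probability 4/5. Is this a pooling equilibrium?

On the equilibrium path (bond) the client holds the prior 1/5 and pays 1/5·239 + 4/5·199 = 207. Off-path (no bond) belief 4/5 gives 4/5·239 + 1/5·199 = 231.
Competent: bond gives 207 − 22 = 185; no bond gives 231 − 5 = 226. Deviates. ✗
Incompetent: bond gives 207 − 30 = 177; no bond gives 231 − 7 = 224. Deviates. ✗

No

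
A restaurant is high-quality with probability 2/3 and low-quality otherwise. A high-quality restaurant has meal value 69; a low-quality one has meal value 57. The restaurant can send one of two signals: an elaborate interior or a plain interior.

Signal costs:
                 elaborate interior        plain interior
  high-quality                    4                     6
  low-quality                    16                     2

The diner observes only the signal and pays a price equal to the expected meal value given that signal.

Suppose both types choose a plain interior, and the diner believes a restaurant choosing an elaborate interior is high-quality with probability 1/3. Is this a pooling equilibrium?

Yes

On the equilibrium path (plain interior) the diner holds the prior 2/3 and pays 2/3·69 + 1/3·57 = 65. Off-path (elaborate interior) belief 1/3 gives 1/3·69 + 2/3·57 = 61.
High-quality: plain interior gives 65 − 6 = 59; elaborate interior gives 61 − 4 = 57. Stays. ✓
Low-quality: plain interior gives 65 − 2 = 63; elaborate interior gives 61 − 16 = 45. Stays. ✓
Beliefs are Bayes-consistent on-path and both types best-respond.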